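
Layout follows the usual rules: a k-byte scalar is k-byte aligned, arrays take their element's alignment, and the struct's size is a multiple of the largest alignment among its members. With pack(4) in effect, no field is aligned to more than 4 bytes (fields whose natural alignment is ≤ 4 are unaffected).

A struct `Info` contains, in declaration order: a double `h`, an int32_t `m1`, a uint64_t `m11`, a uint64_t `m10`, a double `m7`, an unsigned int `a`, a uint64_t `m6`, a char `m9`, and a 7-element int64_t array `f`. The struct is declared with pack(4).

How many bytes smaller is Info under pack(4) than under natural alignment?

12

natural layout:
  0..8  h  (8B, 8-aligned)
  8..12  m1  (4B, 4-aligned)
  12..16  -- padding (4B)
  16..24  m11  (8B, 8-aligned)
  24..32  m10  (8B, 8-aligned)
  32..40  m7  (8B, 8-aligned)
  40..44  a  (4B, 4-aligned)
  44..48  -- padding (4B)
  48..56  m6  (8B, 8-aligned)
  56..57  m9  (1B, 1-aligned)
  57..64  -- padding (7B)
  64..120  f  (56B, 8-aligned)
  sizeof = 120, alignof = 8
packed(4) layout:
  0..8  h  (8B, 4-aligned)
  8..12  m1  (4B, 4-aligned)
  12..20  m11  (8B, 4-aligned)
  20..28  m10  (8B, 4-aligned)
  28..36  m7  (8B, 4-aligned)
  36..40  a  (4B, 4-aligned)
  40..48  m6  (8B, 4-aligned)
  48..49  m9  (1B, 1-aligned)
  49..52  -- padding (3B)
  52..108  f  (56B, 4-aligned)
  sizeof = 108, alignof = 4
120 − 108 = 12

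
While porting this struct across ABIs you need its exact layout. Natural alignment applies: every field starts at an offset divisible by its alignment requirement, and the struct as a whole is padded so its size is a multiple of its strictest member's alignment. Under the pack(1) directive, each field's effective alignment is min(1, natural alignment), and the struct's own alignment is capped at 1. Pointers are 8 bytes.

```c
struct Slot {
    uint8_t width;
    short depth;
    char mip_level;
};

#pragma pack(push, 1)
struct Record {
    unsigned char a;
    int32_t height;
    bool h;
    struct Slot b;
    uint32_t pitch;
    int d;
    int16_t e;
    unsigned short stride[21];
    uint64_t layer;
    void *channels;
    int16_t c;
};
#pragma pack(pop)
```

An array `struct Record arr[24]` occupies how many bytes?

1968

Slot: 0..1  width  (1B, 1-aligned); 1..2  -- padding (1B); 2..4  depth  (2B, 2-aligned); 4..5  mip_level  (1B, 1-aligned); 5..6  -- tail padding (1B); sizeof = 6, alignof = 2
0..1  a  (1B, 1-aligned)
1..5  height  (4B, 1-aligned)
5..6  h  (1B, 1-aligned)
6..12  b  (6B, 1-aligned)
12..16  pitch  (4B, 1-aligned)
16..20  d  (4B, 1-aligned)
20..22  e  (2B, 1-aligned)
22..64  stride  (42B, 1-aligned)
64..72  layer  (8B, 1-aligned)
72..80  channels  (8B, 1-aligned)
80..82  c  (2B, 1-aligned)
sizeof = 82, alignof = 1
array of 24: 24 × 82 = 1968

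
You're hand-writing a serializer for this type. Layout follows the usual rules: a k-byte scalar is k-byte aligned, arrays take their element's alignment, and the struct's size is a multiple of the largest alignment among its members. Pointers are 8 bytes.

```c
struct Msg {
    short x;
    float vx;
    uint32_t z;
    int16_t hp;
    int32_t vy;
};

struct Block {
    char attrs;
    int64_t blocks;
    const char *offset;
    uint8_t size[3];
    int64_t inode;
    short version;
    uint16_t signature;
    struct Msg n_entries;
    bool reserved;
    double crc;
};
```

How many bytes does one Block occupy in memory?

80

Msg: @0: x [2B, align 2] → 2; +2 pad (align 4); @4: vx [4B, align 4] → 8; @8: z [4B, align 4] → 12; @12: hp [2B, align 2] → 14; +2 pad (align 4); @16: vy [4B, align 4] → 20; size 20, align 4
@0: attrs [1B, align 1] → 1
+7 pad (align 8)
@8: blocks [8B, align 8] → 16
@16: offset [8B, align 8] → 24
@24: size [3B, align 1] → 27
+5 pad (align 8)
@32: inode [8B, align 8] → 40
@40: version [2B, align 2] → 42
@42: signature [2B, align 2] → 44
@44: n_entries [20B, align 4] → 64
@64: reserved [1B, align 1] → 65
+7 pad (align 8)
@72: crc [8B, align 8] → 80
size 80, align 8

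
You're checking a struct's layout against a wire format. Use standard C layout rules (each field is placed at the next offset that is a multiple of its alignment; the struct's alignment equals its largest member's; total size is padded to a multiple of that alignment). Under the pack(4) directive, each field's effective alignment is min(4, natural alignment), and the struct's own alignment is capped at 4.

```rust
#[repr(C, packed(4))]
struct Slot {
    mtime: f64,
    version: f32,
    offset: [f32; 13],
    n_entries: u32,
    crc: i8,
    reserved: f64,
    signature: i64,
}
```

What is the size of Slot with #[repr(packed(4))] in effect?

88

@0: mtime [8B, align 4] → 8
@8: version [4B, align 4] → 12
@12: offset [52B, align 4] → 64
@64: n_entries [4B, align 4] → 68
@68: crc [1B, align 1] → 69
+3 pad (align 4)
@72: reserved [8B, align 4] → 80
@80: signature [8B, align 4] → 88
size 88, align 4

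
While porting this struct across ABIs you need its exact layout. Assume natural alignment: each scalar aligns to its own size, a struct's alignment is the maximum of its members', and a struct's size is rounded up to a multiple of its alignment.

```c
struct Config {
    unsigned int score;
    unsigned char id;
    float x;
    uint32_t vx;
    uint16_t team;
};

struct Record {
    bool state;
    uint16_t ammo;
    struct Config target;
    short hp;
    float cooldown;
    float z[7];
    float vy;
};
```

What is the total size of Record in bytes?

64

Config: @0: score [4B, align 4] → 4; @4: id [1B, align 1] → 5; +3 pad (align 4); @8: x [4B, align 4] → 12; @12: vx [4B, align 4] → 16; @16: team [2B, align 2] → 18; +2 tail pad (align 4); size 20, align 4
@0: state [1B, align 1] → 1
+1 pad (align 2)
@2: ammo [2B, align 2] → 4
@4: target [20B, align 4] → 24
@24: hp [2B, align 2] → 26
+2 pad (align 4)
@28: cooldown [4B, align 4] → 32
@32: z [28B, align 4] → 60
@60: vy [4B, align 4] → 64
size 64, align 4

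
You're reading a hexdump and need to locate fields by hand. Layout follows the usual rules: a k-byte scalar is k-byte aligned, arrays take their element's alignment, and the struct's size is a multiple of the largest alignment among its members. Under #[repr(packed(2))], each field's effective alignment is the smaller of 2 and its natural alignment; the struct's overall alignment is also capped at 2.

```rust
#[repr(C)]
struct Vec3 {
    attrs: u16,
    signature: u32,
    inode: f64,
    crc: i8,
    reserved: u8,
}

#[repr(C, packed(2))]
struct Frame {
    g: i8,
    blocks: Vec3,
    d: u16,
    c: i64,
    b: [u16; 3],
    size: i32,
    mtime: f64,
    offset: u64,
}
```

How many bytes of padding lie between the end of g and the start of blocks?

1

Vec3: @0: attrs [2B, align 2] → 2; +2 pad (align 4); @4: signature [4B, align 4] → 8; @8: inode [8B, align 8] → 16; @16: crc [1B, align 1] → 17; @17: reserved [1B, align 1] → 18; +6 tail pad (align 8); size 24, align 8
@0: g [1B, align 1] → 1
+1 pad (align 2)
@2: blocks [24B, align 2] → 26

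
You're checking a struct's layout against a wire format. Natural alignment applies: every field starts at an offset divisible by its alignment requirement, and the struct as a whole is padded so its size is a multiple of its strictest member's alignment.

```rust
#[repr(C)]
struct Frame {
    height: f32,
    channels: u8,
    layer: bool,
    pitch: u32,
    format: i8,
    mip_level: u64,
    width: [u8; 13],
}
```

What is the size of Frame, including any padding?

@0: height [4B, align 4] → 4
@4: channels [1B, align 1] → 5
@5: layer [1B, align 1] → 6
+2 pad (align 4)
@8: pitch [4B, align 4] → 12
@12: format [1B, align 1] → 13
+3 pad (align 8)
@16: mip_level [8B, align 8] → 24
@24: width [13B, align 1] → 37
+3 tail pad (align 8)
size 40, align 8

40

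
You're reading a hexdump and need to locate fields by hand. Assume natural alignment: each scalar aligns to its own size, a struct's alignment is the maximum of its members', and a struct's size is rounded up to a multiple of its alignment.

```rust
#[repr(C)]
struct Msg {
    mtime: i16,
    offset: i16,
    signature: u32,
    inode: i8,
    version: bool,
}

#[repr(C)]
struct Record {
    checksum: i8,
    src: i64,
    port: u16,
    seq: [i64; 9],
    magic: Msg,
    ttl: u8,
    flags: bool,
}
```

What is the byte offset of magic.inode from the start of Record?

Msg: mtime at 0 (size 2, align 2) → ends 2; offset at 2 (size 2, align 2) → ends 4; signature at 4 (size 4, align 4) → ends 8; inode at 8 (size 1, align 1) → ends 9; version at 9 (size 1, align 1) → ends 10; tail pad 2 to reach multiple of 4; total 12 bytes, alignment 4
checksum at 0 (size 1, align 1) → ends 1
pad 7 to align 8 for src
src at 8 (size 8, align 8) → ends 16
port at 16 (size 2, align 2) → ends 18
pad 6 to align 8 for seq
seq at 24 (size 72, align 8) → ends 96
magic at 96 (size 12, align 4) → ends 108
within Msg: inode at 8
96 + 8 = 104

104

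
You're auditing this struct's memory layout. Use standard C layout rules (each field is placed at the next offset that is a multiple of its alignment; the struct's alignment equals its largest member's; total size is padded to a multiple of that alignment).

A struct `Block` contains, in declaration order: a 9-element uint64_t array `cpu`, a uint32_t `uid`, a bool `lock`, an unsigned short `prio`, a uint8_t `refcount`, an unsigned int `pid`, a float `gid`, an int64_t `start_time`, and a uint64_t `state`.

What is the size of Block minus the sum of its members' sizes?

8

@0: cpu [72B, align 8] → 72
@72: uid [4B, align 4] → 76
@76: lock [1B, align 1] → 77
+1 pad (align 2)
@78: prio [2B, align 2] → 80
@80: refcount [1B, align 1] → 81
+3 pad (align 4)
@84: pid [4B, align 4] → 88
@88: gid [4B, align 4] → 92
+4 pad (align 8)
@96: start_time [8B, align 8] → 104
@104: state [8B, align 8] → 112
size 112, align 8
data bytes 104, size 112 → padding 8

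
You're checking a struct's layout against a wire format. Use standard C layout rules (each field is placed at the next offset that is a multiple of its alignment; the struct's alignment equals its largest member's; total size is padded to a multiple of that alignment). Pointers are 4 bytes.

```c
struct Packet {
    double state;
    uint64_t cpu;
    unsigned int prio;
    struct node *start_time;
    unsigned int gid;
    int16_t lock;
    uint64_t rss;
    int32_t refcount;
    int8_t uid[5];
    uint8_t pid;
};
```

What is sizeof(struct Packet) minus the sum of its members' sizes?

8

state at 0 (size 8, align 8) → ends 8
cpu at 8 (size 8, align 8) → ends 16
prio at 16 (size 4, align 4) → ends 20
start_time at 20 (size 4, align 4) → ends 24
gid at 24 (size 4, align 4) → ends 28
lock at 28 (size 2, align 2) → ends 30
pad 2 to align 8 for rss
rss at 32 (size 8, align 8) → ends 40
refcount at 40 (size 4, align 4) → ends 44
uid at 44 (size 5, align 1) → ends 49
pid at 49 (size 1, align 1) → ends 50
tail pad 6 to reach multiple of 8
total 56 bytes, alignment 8
data bytes 48, size 56 → padding 8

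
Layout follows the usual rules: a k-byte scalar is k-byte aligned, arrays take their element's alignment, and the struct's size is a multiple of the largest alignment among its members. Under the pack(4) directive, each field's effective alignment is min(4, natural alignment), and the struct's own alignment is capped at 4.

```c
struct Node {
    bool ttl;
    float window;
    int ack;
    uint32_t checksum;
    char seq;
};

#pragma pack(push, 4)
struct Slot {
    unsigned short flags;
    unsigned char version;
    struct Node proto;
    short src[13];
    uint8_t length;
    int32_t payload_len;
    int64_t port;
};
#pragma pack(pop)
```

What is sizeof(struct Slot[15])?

Node: ttl at 0 (size 1, align 1) → ends 1; pad 3 to align 4 for window; window at 4 (size 4, align 4) → ends 8; ack at 8 (size 4, align 4) → ends 12; checksum at 12 (size 4, align 4) → ends 16; seq at 16 (size 1, align 1) → ends 17; tail pad 3 to reach multiple of 4; total 20 bytes, alignment 4
flags at 0 (size 2, align 2) → ends 2
version at 2 (size 1, align 1) → ends 3
pad 1 to align 4 for proto
proto at 4 (size 20, align 4) → ends 24
src at 24 (size 26, align 2) → ends 50
length at 50 (size 1, align 1) → ends 51
pad 1 to align 4 for payload_len
payload_len at 52 (size 4, align 4) → ends 56
port at 56 (size 8, align 4) → ends 64
total 64 bytes, alignment 4
array of 15: 15 × 64 = 960

960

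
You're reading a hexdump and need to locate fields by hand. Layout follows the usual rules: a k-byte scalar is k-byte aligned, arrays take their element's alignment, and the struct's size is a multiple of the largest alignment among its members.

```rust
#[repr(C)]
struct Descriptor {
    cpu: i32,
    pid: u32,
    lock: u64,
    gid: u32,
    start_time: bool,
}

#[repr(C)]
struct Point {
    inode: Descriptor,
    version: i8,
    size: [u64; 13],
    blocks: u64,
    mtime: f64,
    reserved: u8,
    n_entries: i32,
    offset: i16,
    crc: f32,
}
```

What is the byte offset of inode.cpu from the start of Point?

Descriptor: 0..4  cpu  (4B, 4-aligned); 4..8  pid  (4B, 4-aligned); 8..16  lock  (8B, 8-aligned); 16..20  gid  (4B, 4-aligned); 20..21  start_time  (1B, 1-aligned); 21..24  -- tail padding (3B); sizeof = 24, alignof = 8
0..24  inode  (24B, 8-aligned)
within Descriptor: cpu at 0
0 + 0 = 0

0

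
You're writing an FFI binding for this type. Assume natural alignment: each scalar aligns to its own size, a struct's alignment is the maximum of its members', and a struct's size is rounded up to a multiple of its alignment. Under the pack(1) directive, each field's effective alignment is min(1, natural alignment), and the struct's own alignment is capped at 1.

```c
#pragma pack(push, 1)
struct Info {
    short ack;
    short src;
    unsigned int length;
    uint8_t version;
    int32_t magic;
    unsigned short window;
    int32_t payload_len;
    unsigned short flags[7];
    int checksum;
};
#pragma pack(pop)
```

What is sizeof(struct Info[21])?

777

0..2  ack  (2B, 1-aligned)
2..4  src  (2B, 1-aligned)
4..8  length  (4B, 1-aligned)
8..9  version  (1B, 1-aligned)
9..13  magic  (4B, 1-aligned)
13..15  window  (2B, 1-aligned)
15..19  payload_len  (4B, 1-aligned)
19..33  flags  (14B, 1-aligned)
33..37  checksum  (4B, 1-aligned)
sizeof = 37, alignof = 1
array of 21: 21 × 37 = 777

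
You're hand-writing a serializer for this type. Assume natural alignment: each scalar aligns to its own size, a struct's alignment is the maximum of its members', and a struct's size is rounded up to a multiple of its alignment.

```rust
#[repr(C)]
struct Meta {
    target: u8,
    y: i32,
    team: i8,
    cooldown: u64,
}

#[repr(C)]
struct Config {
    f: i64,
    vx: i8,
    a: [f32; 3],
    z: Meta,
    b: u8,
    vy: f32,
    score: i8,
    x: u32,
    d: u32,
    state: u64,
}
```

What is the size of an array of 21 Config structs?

1680

Meta: @0: target [1B, align 1] → 1; +3 pad (align 4); @4: y [4B, align 4] → 8; @8: team [1B, align 1] → 9; +7 pad (align 8); @16: cooldown [8B, align 8] → 24; size 24, align 8
@0: f [8B, align 8] → 8
@8: vx [1B, align 1] → 9
+3 pad (align 4)
@12: a [12B, align 4] → 24
@24: z [24B, align 8] → 48
@48: b [1B, align 1] → 49
+3 pad (align 4)
@52: vy [4B, align 4] → 56
@56: score [1B, align 1] → 57
+3 pad (align 4)
@60: x [4B, align 4] → 64
@64: d [4B, align 4] → 68
+4 pad (align 8)
@72: state [8B, align 8] → 80
size 80, align 8
array of 21: 21 × 80 = 1680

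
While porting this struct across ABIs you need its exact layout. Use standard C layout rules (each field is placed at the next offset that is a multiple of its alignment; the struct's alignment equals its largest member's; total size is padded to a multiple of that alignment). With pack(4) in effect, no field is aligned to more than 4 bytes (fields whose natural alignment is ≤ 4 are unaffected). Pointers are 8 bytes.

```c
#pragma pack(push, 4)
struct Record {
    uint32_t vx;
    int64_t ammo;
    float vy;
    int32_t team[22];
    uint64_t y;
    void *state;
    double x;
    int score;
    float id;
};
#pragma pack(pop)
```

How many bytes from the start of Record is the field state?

112

@0: vx [4B, align 4] → 4
@4: ammo [8B, align 4] → 12
@12: vy [4B, align 4] → 16
@16: team [88B, align 4] → 104
@104: y [8B, align 4] → 112
@112: state [8B, align 4] → 120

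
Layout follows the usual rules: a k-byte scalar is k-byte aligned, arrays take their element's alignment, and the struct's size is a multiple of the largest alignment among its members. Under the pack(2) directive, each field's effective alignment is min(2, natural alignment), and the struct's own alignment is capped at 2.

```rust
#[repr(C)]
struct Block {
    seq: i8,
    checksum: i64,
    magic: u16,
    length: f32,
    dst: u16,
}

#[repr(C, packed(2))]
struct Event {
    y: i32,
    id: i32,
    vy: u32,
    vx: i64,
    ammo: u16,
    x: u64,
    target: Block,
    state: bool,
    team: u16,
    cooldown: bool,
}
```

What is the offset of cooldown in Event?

66

Block: 0..1  seq  (1B, 1-aligned); 1..8  -- padding (7B); 8..16  checksum  (8B, 8-aligned); 16..18  magic  (2B, 2-aligned); 18..20  -- padding (2B); 20..24  length  (4B, 4-aligned); 24..26  dst  (2B, 2-aligned); 26..32  -- tail padding (6B); sizeof = 32, alignof = 8
0..4  y  (4B, 2-aligned)
4..8  id  (4B, 2-aligned)
8..12  vy  (4B, 2-aligned)
12..20  vx  (8B, 2-aligned)
20..22  ammo  (2B, 2-aligned)
22..30  x  (8B, 2-aligned)
30..62  target  (32B, 2-aligned)
62..63  state  (1B, 1-aligned)
63..64  -- padding (1B)
64..66  team  (2B, 2-aligned)
66..67  cooldown  (1B, 1-aligned)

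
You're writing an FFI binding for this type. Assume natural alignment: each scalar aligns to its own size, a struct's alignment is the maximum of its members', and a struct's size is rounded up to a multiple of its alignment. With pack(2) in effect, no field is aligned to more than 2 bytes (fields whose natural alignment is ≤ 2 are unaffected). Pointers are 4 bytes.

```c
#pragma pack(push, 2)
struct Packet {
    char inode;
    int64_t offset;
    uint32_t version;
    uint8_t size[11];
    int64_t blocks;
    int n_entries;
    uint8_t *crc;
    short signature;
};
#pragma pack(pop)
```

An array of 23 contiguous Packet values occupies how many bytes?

1012

0..1  inode  (1B, 1-aligned)
1..2  -- padding (1B)
2..10  offset  (8B, 2-aligned)
10..14  version  (4B, 2-aligned)
14..25  size  (11B, 1-aligned)
25..26  -- padding (1B)
26..34  blocks  (8B, 2-aligned)
34..38  n_entries  (4B, 2-aligned)
38..42  crc  (4B, 2-aligned)
42..44  signature  (2B, 2-aligned)
sizeof = 44, alignof = 2
array of 23: 23 × 44 = 1012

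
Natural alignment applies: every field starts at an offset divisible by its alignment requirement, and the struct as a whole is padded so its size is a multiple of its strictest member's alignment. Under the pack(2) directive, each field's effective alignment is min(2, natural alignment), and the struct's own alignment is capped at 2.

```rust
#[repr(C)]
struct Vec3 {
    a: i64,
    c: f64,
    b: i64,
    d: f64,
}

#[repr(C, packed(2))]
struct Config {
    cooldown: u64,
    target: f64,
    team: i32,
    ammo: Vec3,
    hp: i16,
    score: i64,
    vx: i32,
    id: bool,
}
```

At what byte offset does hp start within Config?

Vec3: a at 0 (size 8, align 8) → ends 8; c at 8 (size 8, align 8) → ends 16; b at 16 (size 8, align 8) → ends 24; d at 24 (size 8, align 8) → ends 32; total 32 bytes, alignment 8
cooldown at 0 (size 8, align 2) → ends 8
target at 8 (size 8, align 2) → ends 16
team at 16 (size 4, align 2) → ends 20
ammo at 20 (size 32, align 2) → ends 52
hp at 52 (size 2, align 2) → ends 54

52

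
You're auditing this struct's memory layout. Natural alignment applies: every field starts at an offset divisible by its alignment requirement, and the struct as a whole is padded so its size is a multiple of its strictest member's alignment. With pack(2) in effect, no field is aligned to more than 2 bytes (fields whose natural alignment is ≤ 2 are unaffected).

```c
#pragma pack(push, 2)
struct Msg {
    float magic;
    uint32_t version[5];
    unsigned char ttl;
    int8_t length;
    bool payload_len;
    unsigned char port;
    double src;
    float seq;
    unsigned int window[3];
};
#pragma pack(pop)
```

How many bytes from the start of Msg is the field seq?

36

magic at 0 (size 4, align 2) → ends 4
version at 4 (size 20, align 2) → ends 24
ttl at 24 (size 1, align 1) → ends 25
length at 25 (size 1, align 1) → ends 26
payload_len at 26 (size 1, align 1) → ends 27
port at 27 (size 1, align 1) → ends 28
src at 28 (size 8, align 2) → ends 36
seq at 36 (size 4, align 2) → ends 40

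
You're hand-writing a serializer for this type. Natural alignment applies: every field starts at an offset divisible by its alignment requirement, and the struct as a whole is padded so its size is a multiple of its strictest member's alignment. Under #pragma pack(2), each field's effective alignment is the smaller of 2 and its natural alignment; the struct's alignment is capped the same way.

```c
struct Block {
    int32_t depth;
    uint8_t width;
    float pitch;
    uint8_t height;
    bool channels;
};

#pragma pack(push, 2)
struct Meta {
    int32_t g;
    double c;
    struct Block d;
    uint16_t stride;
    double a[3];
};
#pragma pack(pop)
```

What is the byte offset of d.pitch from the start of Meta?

Block: 0..4  depth  (4B, 4-aligned); 4..5  width  (1B, 1-aligned); 5..8  -- padding (3B); 8..12  pitch  (4B, 4-aligned); 12..13  height  (1B, 1-aligned); 13..14  channels  (1B, 1-aligned); 14..16  -- tail padding (2B); sizeof = 16, alignof = 4
0..4  g  (4B, 2-aligned)
4..12  c  (8B, 2-aligned)
12..28  d  (16B, 2-aligned)
within Block: pitch at 8
12 + 8 = 20

20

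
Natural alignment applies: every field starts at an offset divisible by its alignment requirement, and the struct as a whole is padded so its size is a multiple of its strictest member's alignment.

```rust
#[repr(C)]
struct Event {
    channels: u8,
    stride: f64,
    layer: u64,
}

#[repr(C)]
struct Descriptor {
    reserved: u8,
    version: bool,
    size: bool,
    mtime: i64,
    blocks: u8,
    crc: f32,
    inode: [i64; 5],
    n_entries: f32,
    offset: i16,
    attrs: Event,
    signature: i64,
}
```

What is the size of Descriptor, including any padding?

Event: channels at 0 (size 1, align 1) → ends 1; pad 7 to align 8 for stride; stride at 8 (size 8, align 8) → ends 16; layer at 16 (size 8, align 8) → ends 24; total 24 bytes, alignment 8
reserved at 0 (size 1, align 1) → ends 1
version at 1 (size 1, align 1) → ends 2
size at 2 (size 1, align 1) → ends 3
pad 5 to align 8 for mtime
mtime at 8 (size 8, align 8) → ends 16
blocks at 16 (size 1, align 1) → ends 17
pad 3 to align 4 for crc
crc at 20 (size 4, align 4) → ends 24
inode at 24 (size 40, align 8) → ends 64
n_entries at 64 (size 4, align 4) → ends 68
offset at 68 (size 2, align 2) → ends 70
pad 2 to align 8 for attrs
attrs at 72 (size 24, align 8) → ends 96
signature at 96 (size 8, align 8) → ends 104
total 104 bytes, alignment 8

104 bytes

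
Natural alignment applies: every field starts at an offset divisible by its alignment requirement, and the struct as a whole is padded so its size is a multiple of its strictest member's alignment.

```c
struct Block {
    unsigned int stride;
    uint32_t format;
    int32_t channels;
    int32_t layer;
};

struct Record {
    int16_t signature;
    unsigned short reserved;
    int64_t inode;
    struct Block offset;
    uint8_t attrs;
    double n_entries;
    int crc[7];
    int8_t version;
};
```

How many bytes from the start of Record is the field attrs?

32

Block: stride at 0 (size 4, align 4) → ends 4; format at 4 (size 4, align 4) → ends 8; channels at 8 (size 4, align 4) → ends 12; layer at 12 (size 4, align 4) → ends 16; total 16 bytes, alignment 4
signature at 0 (size 2, align 2) → ends 2
reserved at 2 (size 2, align 2) → ends 4
pad 4 to align 8 for inode
inode at 8 (size 8, align 8) → ends 16
offset at 16 (size 16, align 4) → ends 32
attrs at 32 (size 1, align 1) → ends 33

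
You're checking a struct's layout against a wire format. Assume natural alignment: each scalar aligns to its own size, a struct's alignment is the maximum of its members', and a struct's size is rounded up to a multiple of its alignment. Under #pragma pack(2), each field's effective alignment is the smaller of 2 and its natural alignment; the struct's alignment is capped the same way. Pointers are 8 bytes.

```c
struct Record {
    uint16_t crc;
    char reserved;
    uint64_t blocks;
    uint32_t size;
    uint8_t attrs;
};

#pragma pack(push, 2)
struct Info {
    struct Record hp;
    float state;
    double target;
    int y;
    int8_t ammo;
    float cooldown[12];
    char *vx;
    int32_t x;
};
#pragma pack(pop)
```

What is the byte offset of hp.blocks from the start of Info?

Record: 0..2  crc  (2B, 2-aligned); 2..3  reserved  (1B, 1-aligned); 3..8  -- padding (5B); 8..16  blocks  (8B, 8-aligned); 16..20  size  (4B, 4-aligned); 20..21  attrs  (1B, 1-aligned); 21..24  -- tail padding (3B); sizeof = 24, alignof = 8
0..24  hp  (24B, 2-aligned)
within Record: blocks at 8
0 + 8 = 8

8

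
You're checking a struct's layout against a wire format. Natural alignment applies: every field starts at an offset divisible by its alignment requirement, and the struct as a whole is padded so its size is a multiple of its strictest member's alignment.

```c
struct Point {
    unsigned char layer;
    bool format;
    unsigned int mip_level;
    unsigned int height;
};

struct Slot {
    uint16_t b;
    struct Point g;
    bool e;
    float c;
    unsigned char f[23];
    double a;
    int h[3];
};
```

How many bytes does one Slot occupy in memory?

72 bytes

Point: @0: layer [1B, align 1] → 1; @1: format [1B, align 1] → 2; +2 pad (align 4); @4: mip_level [4B, align 4] → 8; @8: height [4B, align 4] → 12; size 12, align 4
@0: b [2B, align 2] → 2
+2 pad (align 4)
@4: g [12B, align 4] → 16
@16: e [1B, align 1] → 17
+3 pad (align 4)
@20: c [4B, align 4] → 24
@24: f [23B, align 1] → 47
+1 pad (align 8)
@48: a [8B, align 8] → 56
@56: h [12B, align 4] → 68
+4 tail pad (align 8)
size 72, align 8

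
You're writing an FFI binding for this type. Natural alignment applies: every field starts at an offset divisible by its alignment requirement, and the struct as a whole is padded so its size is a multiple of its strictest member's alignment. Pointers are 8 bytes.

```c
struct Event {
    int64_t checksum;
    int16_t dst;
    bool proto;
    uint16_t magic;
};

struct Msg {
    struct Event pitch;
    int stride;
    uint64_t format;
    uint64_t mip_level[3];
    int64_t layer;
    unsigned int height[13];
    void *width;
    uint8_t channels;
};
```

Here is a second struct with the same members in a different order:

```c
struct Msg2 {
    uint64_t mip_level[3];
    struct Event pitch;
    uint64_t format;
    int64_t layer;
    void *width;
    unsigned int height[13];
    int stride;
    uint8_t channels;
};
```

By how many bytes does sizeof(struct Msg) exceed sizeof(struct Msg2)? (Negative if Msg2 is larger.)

8

Event: @0: checksum [8B, align 8] → 8; @8: dst [2B, align 2] → 10; @10: proto [1B, align 1] → 11; +1 pad (align 2); @12: magic [2B, align 2] → 14; +2 tail pad (align 8); size 16, align 8
@0: pitch [16B, align 8] → 16
@16: stride [4B, align 4] → 20
+4 pad (align 8)
@24: format [8B, align 8] → 32
@32: mip_level [24B, align 8] → 56
@56: layer [8B, align 8] → 64
@64: height [52B, align 4] → 116
+4 pad (align 8)
@120: width [8B, align 8] → 128
@128: channels [1B, align 1] → 129
+7 tail pad (align 8)
size 136, align 8
— Msg2 —
@0: mip_level [24B, align 8] → 24
@24: pitch [16B, align 8] → 40
@40: format [8B, align 8] → 48
@48: layer [8B, align 8] → 56
@56: width [8B, align 8] → 64
@64: height [52B, align 4] → 116
@116: stride [4B, align 4] → 120
@120: channels [1B, align 1] → 121
+7 tail pad (align 8)
size 128, align 8
136 − 128 = 8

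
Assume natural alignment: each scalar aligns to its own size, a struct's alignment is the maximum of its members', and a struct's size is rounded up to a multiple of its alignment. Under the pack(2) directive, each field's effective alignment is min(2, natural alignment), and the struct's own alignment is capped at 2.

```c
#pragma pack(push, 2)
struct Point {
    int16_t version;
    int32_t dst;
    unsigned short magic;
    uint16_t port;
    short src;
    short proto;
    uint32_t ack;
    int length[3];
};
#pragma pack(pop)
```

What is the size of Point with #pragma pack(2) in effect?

30

@0: version [2B, align 2] → 2
@2: dst [4B, align 2] → 6
@6: magic [2B, align 2] → 8
@8: port [2B, align 2] → 10
@10: src [2B, align 2] → 12
@12: proto [2B, align 2] → 14
@14: ack [4B, align 2] → 18
@18: length [12B, align 2] → 30
size 30, align 2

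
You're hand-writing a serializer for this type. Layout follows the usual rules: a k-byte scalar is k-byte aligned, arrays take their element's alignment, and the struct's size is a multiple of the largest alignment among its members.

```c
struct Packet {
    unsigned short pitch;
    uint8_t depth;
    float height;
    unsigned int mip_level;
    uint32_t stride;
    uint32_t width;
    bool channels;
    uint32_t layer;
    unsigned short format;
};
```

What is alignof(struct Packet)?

4

member alignments: pitch=2, depth=1, height=4, mip_level=4, stride=4, width=4, channels=1, layer=4, format=2
max = 4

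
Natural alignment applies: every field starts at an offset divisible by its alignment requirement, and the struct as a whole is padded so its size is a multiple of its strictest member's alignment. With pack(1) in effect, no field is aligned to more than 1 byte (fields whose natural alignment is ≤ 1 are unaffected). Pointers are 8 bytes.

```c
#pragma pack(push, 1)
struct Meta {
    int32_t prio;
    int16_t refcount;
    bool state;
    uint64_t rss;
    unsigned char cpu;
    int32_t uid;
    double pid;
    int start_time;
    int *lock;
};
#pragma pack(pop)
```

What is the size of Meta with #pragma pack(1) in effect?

prio at 0 (size 4, align 1) → ends 4
refcount at 4 (size 2, align 1) → ends 6
state at 6 (size 1, align 1) → ends 7
rss at 7 (size 8, align 1) → ends 15
cpu at 15 (size 1, align 1) → ends 16
uid at 16 (size 4, align 1) → ends 20
pid at 20 (size 8, align 1) → ends 28
start_time at 28 (size 4, align 1) → ends 32
lock at 32 (size 8, align 1) → ends 40
total 40 bytes, alignment 1

40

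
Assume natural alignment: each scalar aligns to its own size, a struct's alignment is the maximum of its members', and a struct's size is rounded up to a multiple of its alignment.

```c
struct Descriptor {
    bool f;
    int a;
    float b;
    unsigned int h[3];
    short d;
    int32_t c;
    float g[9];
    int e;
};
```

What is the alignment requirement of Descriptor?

4

member alignments: f=1, a=4, b=4, h=4, d=2, c=4, g=4, e=4
max = 4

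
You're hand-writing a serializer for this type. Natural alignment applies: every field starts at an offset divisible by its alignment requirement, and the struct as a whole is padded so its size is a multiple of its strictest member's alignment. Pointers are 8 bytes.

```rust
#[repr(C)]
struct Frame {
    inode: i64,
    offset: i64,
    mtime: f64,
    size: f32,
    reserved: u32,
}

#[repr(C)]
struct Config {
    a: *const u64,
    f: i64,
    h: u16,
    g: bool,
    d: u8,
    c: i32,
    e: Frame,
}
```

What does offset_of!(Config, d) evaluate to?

19

Frame: @0: inode [8B, align 8] → 8; @8: offset [8B, align 8] → 16; @16: mtime [8B, align 8] → 24; @24: size [4B, align 4] → 28; @28: reserved [4B, align 4] → 32; size 32, align 8
@0: a [8B, align 8] → 8
@8: f [8B, align 8] → 16
@16: h [2B, align 2] → 18
@18: g [1B, align 1] → 19
@19: d [1B, align 1] → 20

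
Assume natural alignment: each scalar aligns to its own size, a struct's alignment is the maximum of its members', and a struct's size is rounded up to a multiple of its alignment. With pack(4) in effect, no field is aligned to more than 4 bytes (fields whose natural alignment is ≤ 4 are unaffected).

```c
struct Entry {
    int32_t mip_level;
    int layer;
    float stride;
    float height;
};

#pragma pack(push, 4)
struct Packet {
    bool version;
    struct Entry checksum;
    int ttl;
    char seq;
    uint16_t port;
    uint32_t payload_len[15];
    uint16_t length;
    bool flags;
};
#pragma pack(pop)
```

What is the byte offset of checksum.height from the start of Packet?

16

Entry: @0: mip_level [4B, align 4] → 4; @4: layer [4B, align 4] → 8; @8: stride [4B, align 4] → 12; @12: height [4B, align 4] → 16; size 16, align 4
@0: version [1B, align 1] → 1
+3 pad (align 4)
@4: checksum [16B, align 4] → 20
within Entry: height at 12
4 + 12 = 16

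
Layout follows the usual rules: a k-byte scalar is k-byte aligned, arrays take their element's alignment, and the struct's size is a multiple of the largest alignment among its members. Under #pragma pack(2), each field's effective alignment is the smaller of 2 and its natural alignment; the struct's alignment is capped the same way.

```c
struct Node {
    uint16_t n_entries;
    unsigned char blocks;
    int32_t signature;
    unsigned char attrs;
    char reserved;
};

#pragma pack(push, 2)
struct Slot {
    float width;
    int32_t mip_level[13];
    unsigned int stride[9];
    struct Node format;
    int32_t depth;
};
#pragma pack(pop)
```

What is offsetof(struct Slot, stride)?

Node: @0: n_entries [2B, align 2] → 2; @2: blocks [1B, align 1] → 3; +1 pad (align 4); @4: signature [4B, align 4] → 8; @8: attrs [1B, align 1] → 9; @9: reserved [1B, align 1] → 10; +2 tail pad (align 4); size 12, align 4
@0: width [4B, align 2] → 4
@4: mip_level [52B, align 2] → 56
@56: stride [36B, align 2] → 92

56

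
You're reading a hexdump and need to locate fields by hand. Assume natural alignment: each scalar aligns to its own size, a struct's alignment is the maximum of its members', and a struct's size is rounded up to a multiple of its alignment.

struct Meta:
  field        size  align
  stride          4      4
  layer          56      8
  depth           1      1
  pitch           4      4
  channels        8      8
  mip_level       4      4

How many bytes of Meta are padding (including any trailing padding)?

11

stride at 0 (size 4, align 4) → ends 4
pad 4 to align 8 for layer
layer at 8 (size 56, align 8) → ends 64
depth at 64 (size 1, align 1) → ends 65
pad 3 to align 4 for pitch
pitch at 68 (size 4, align 4) → ends 72
channels at 72 (size 8, align 8) → ends 80
mip_level at 80 (size 4, align 4) → ends 84
tail pad 4 to reach multiple of 8
total 88 bytes, alignment 8
data bytes 77, size 88 → padding 11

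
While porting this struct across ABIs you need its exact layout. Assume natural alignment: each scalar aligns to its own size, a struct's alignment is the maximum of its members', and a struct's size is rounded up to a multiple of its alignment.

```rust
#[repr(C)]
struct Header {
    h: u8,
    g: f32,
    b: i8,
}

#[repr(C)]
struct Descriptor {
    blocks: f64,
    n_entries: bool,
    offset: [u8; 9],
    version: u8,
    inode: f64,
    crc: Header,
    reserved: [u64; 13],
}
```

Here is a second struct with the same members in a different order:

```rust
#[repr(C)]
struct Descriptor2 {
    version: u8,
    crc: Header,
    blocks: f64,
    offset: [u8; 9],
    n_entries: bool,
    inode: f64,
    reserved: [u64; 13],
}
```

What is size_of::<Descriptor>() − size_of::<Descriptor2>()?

Header: 0..1  h  (1B, 1-aligned); 1..4  -- padding (3B); 4..8  g  (4B, 4-aligned); 8..9  b  (1B, 1-aligned); 9..12  -- tail padding (3B); sizeof = 12, alignof = 4
0..8  blocks  (8B, 8-aligned)
8..9  n_entries  (1B, 1-aligned)
9..18  offset  (9B, 1-aligned)
18..19  version  (1B, 1-aligned)
19..24  -- padding (5B)
24..32  inode  (8B, 8-aligned)
32..44  crc  (12B, 4-aligned)
44..48  -- padding (4B)
48..152  reserved  (104B, 8-aligned)
sizeof = 152, alignof = 8
— Descriptor2 —
0..1  version  (1B, 1-aligned)
1..4  -- padding (3B)
4..16  crc  (12B, 4-aligned)
16..24  blocks  (8B, 8-aligned)
24..33  offset  (9B, 1-aligned)
33..34  n_entries  (1B, 1-aligned)
34..40  -- padding (6B)
40..48  inode  (8B, 8-aligned)
48..152  reserved  (104B, 8-aligned)
sizeof = 152, alignof = 8
152 − 152 = 0

0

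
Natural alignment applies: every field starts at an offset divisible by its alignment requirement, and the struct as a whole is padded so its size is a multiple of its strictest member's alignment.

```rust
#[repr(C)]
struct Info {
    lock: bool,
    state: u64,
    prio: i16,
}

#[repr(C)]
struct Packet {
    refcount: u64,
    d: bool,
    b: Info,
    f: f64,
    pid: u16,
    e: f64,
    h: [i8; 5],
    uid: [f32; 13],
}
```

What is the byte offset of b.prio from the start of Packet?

32

Info: @0: lock [1B, align 1] → 1; +7 pad (align 8); @8: state [8B, align 8] → 16; @16: prio [2B, align 2] → 18; +6 tail pad (align 8); size 24, align 8
@0: refcount [8B, align 8] → 8
@8: d [1B, align 1] → 9
+7 pad (align 8)
@16: b [24B, align 8] → 40
within Info: prio at 16
16 + 16 = 32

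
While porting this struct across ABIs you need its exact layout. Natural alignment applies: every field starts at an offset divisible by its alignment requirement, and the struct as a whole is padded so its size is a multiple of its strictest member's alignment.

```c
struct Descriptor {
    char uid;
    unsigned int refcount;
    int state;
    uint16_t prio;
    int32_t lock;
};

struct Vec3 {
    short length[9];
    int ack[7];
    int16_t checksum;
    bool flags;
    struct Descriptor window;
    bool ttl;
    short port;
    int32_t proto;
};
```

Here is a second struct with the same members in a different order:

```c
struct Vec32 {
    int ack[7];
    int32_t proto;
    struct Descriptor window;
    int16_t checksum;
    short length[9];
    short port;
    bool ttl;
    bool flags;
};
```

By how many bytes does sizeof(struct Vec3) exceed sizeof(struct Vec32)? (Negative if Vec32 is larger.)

Descriptor: 0..1  uid  (1B, 1-aligned); 1..4  -- padding (3B); 4..8  refcount  (4B, 4-aligned); 8..12  state  (4B, 4-aligned); 12..14  prio  (2B, 2-aligned); 14..16  -- padding (2B); 16..20  lock  (4B, 4-aligned); sizeof = 20, alignof = 4
0..18  length  (18B, 2-aligned)
18..20  -- padding (2B)
20..48  ack  (28B, 4-aligned)
48..50  checksum  (2B, 2-aligned)
50..51  flags  (1B, 1-aligned)
51..52  -- padding (1B)
52..72  window  (20B, 4-aligned)
72..73  ttl  (1B, 1-aligned)
73..74  -- padding (1B)
74..76  port  (2B, 2-aligned)
76..80  proto  (4B, 4-aligned)
sizeof = 80, alignof = 4
— Vec32 —
0..28  ack  (28B, 4-aligned)
28..32  proto  (4B, 4-aligned)
32..52  window  (20B, 4-aligned)
52..54  checksum  (2B, 2-aligned)
54..72  length  (18B, 2-aligned)
72..74  port  (2B, 2-aligned)
74..75  ttl  (1B, 1-aligned)
75..76  flags  (1B, 1-aligned)
sizeof = 76, alignof = 4
80 − 76 = 4

4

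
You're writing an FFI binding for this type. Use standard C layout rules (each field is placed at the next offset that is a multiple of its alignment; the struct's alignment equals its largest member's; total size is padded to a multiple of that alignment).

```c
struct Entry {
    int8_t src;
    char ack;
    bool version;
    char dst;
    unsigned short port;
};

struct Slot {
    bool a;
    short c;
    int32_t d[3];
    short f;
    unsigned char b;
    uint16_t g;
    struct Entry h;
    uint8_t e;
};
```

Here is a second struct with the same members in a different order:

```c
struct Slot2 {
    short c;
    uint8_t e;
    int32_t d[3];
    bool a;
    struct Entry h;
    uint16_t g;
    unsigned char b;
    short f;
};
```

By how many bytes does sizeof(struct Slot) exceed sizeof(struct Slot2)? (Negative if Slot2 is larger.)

0

Entry: 0..1  src  (1B, 1-aligned); 1..2  ack  (1B, 1-aligned); 2..3  version  (1B, 1-aligned); 3..4  dst  (1B, 1-aligned); 4..6  port  (2B, 2-aligned); sizeof = 6, alignof = 2
0..1  a  (1B, 1-aligned)
1..2  -- padding (1B)
2..4  c  (2B, 2-aligned)
4..16  d  (12B, 4-aligned)
16..18  f  (2B, 2-aligned)
18..19  b  (1B, 1-aligned)
19..20  -- padding (1B)
20..22  g  (2B, 2-aligned)
22..28  h  (6B, 2-aligned)
28..29  e  (1B, 1-aligned)
29..32  -- tail padding (3B)
sizeof = 32, alignof = 4
— Slot2 —
0..2  c  (2B, 2-aligned)
2..3  e  (1B, 1-aligned)
3..4  -- padding (1B)
4..16  d  (12B, 4-aligned)
16..17  a  (1B, 1-aligned)
17..18  -- padding (1B)
18..24  h  (6B, 2-aligned)
24..26  g  (2B, 2-aligned)
26..27  b  (1B, 1-aligned)
27..28  -- padding (1B)
28..30  f  (2B, 2-aligned)
30..32  -- tail padding (2B)
sizeof = 32, alignof = 4
32 − 32 = 0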